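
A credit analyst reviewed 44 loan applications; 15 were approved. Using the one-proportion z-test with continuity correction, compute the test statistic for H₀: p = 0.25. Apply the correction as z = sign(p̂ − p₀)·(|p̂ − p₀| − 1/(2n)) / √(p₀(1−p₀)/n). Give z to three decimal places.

z = 1.219

The sample proportion is 15/44 = 0.34091. p̂ − p₀ = 0.090909.
Continuity correction 1/(2n) = 1/88 = 0.011364.
Corrected numerator: |0.090909| − 0.011364 = 0.079545.
Under H₀, SE = √(p₀(1−p₀)/n) = √(0.25·0.75/44) = √0.004261364 = 0.065279.
z = (+)0.079545/0.065279 = 1.219.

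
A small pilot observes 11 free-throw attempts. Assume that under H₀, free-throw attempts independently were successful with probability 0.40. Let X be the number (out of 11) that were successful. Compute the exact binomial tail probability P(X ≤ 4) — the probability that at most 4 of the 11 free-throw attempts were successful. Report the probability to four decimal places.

X ~ Binomial(n=11, p=0.40).
P(X ≤ 4) = Σ_{j=0}^{4} C(11,j)·0.40^j·0.60^{11−j}.
= 0.003628 + 0.026605 + 0.088684 + 0.177367 + 0.236490 = 0.5328.

P = 0.5328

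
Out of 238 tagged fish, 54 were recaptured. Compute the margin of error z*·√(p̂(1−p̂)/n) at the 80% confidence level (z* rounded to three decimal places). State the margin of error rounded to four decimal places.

The sample proportion is 54/238 = 0.22689.
Standard error of p̂: √(0.175411/238) = √0.000737022 = 0.027148.
z* = 1.282 at the 80% level.
Margin of error = z*·SE = 1.282 × 0.027148 = 0.0348.

ME = 0.0348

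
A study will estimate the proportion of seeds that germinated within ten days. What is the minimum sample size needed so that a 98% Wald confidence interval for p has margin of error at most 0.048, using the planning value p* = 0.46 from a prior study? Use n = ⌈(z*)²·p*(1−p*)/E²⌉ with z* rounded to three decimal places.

z* = 2.326 at the 98% level.
p*(1−p*) = 0.2484.
Required n before rounding: 5.410276 × 0.2484 / 0.048² = 583.295.
Rounding up, n = 584.

n = 584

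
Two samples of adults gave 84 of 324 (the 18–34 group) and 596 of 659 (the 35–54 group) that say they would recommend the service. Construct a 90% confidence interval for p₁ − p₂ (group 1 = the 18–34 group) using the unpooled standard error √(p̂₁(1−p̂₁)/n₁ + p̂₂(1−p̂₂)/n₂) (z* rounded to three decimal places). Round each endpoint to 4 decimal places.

(-0.6894, -0.6009)

p̂₁ = 0.25926, p̂₂ = 0.90440, so the observed difference is -0.64514.
SE = √(0.000592728 + 0.000131199) = √0.000723927 = 0.026906.
z* = 1.645 at the 90% level. Margin of error = 0.04426.
So the interval runs from -0.6894 to -0.6009.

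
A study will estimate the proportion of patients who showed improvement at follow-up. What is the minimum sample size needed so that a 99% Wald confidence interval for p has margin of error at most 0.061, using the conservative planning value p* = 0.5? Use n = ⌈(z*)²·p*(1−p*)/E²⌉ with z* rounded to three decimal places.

n = 446

z* = 2.576 at the 99% level.
p*(1−p*) = 0.50·0.50 = 0.2500.
Required n before rounding: 6.635776 × 0.2500 / 0.061² = 445.833.
Rounding up, n = 446.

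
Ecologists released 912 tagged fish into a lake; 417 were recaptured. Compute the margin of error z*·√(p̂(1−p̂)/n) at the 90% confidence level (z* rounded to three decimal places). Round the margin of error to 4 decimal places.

ME = 0.0271

p̂ = 417/912 = 0.45724.
SE(p̂) = √(0.45724·0.54276/912) = 0.016496.
The 90% critical value is z* = 1.645.
So ME = 0.0271.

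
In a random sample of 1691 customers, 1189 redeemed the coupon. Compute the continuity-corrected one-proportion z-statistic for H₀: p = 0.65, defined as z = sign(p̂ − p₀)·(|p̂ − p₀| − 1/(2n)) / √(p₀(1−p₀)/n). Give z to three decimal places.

z = 4.555

Sample proportion p̂ = 1189/1691 = 0.70313. p̂ − p₀ = 0.053134.
Continuity correction 1/(2n) = 1/3382 = 0.000296.
Corrected numerator: |0.053134| − 0.000296 = 0.052838.
Under H₀, SE = √(p₀(1−p₀)/n) = √(0.65·0.35/1691) = √0.000134536 = 0.011599.
z = +0.052838/0.011599 = 4.555.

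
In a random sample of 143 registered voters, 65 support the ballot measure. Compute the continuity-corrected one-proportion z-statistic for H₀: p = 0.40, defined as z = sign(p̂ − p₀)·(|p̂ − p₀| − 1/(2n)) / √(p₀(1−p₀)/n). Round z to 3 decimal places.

z = 1.246

p̂ = 65/143 = 0.45455. p̂ − p₀ = 0.054545.
Continuity correction 1/(2n) = 1/286 = 0.003497.
Corrected numerator: |0.054545| − 0.003497 = 0.051048.
Under H₀, SE = √(p₀(1−p₀)/n) = √(0.40·0.60/143) = √0.001678322 = 0.040967.
z = +0.051048/0.040967 = 1.246.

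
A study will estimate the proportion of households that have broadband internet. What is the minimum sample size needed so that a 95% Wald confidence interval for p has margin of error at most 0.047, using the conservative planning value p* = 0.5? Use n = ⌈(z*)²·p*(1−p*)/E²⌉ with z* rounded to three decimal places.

The 95% critical value is z* = 1.960.
p*(1−p*) = 0.2500.
Required n before rounding: 3.841600 × 0.2500 / 0.047² = 434.767.
Rounding up, n = 435.

n = 435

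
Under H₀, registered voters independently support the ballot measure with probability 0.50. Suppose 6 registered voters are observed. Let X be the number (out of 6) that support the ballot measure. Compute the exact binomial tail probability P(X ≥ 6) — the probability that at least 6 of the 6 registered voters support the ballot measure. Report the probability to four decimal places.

X is binomial with n = 6 and p = 0.50.
P(X ≥ 6) = C(6,6)·0.50^6·0.50^0.
= 0.015625 = 0.0156.

P = 0.0156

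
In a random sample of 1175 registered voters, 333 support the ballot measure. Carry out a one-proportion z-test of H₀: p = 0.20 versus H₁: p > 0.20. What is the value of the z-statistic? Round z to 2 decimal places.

z = 7.15

The sample proportion is 333/1175 = 0.28340.
Null standard error: √(0.20·0.80/1175) = √0.000136170 = 0.011669.
Test statistic: z = 0.08340/0.011669 = 7.15.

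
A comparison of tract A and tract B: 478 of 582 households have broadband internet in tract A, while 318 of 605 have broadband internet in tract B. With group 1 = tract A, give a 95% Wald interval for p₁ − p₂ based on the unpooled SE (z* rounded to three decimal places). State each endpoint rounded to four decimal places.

(0.2452, 0.3462)

p̂₁ = 0.82131, p̂₂ = 0.52562, so the observed difference is 0.29569.
SE = √(0.000252169 + 0.000412138) = √0.000664307 = 0.025774.
For 95% confidence, z* = 1.960. Margin = 1.960·0.025774 = 0.05052.
Interval: 0.29569 ± 0.05052 → (0.2452, 0.3462).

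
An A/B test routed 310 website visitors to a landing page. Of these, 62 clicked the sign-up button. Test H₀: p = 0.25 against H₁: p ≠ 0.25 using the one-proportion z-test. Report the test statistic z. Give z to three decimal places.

z = -2.033

The sample proportion is 62/310 = 0.20000.
Under H₀, SE = √(p₀(1−p₀)/n) = √(0.25·0.75/310) = √0.000604839 = 0.024593.
Test statistic: z = -0.05000/0.024593 = -2.033.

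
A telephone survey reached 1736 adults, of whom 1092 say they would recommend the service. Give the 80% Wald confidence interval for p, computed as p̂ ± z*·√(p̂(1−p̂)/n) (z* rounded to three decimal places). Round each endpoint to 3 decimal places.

p̂ = 1092/1736 = 0.62903.
SE = √(p̂(1−p̂)/n) = √(0.233351/1736) = 0.011594.
z* = 1.282 at the 80% level.
Margin of error: 1.282 × 0.011594 = 0.01486.
Interval: 0.62903 ± 0.01486 → (0.614, 0.644).

(0.614, 0.644)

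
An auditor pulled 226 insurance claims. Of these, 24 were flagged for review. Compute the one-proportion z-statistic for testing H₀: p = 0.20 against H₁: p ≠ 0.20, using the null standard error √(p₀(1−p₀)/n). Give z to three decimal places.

z = -3.526

The sample proportion is 24/226 = 0.10619.
Under H₀, SE = √(p₀(1−p₀)/n) = √(0.20·0.80/226) = √0.000707965 = 0.026608.
Test statistic: z = -0.09381/0.026608 = -3.526.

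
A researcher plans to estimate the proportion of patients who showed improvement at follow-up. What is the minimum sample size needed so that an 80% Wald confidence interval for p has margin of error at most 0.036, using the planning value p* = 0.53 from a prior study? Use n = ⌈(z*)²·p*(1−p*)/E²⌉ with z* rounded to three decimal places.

n = 316

z* = 1.282 at the 80% level.
p*(1−p*) = 0.53·0.47 = 0.2491.
(z*)²·p*(1−p*)/E² = 1.643524·0.2491/0.001296 = 315.896.
Rounding up, n = 316.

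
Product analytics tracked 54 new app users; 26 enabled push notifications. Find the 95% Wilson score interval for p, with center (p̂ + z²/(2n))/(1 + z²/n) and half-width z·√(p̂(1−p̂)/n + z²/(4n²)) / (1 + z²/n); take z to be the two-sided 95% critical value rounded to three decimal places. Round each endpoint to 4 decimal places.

Here p̂ = 26/54 = 0.48148 and z = 1.960 (z² = 3.841600).
Denominator 1 + z²/n = 1 + 3.841600/54 = 1.071141.
Adjusted center: (0.48148 + z²/(2n))/1.071141 = 0.48271.
Radicand: p̂(1−p̂)/n + z²/(4n²) = 0.004623279 + 0.000329355 = 0.004952634.
Half-width = z·√(radicand)/denom = 1.960·0.070375/1.071141 = 0.12877.
Interval: 0.48271 ± 0.12877 → (0.3539, 0.6115).

(0.3539, 0.6115)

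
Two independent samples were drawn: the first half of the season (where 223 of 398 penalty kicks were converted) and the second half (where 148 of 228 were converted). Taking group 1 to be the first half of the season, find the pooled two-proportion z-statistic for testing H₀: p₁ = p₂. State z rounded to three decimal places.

z = -2.176

p̂₁ = 223/398 = 0.56030, p̂₂ = 148/228 = 0.64912.
Pooling: p̂ = 371/626 = 0.59265.
SE = √[p̂(1−p̂)(1/n₁+1/n₂)] = √[0.59265·0.40735·(1/398+1/228)] ≈ 0.040809.
z = (p̂₁ − p̂₂)/SE = (0.56030 − 0.64912)/0.040809 = -0.08882/0.040809 = -2.176.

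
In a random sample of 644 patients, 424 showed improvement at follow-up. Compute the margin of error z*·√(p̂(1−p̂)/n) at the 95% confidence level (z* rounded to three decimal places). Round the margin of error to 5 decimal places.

With x = 424 successes in n = 644, p̂ = 0.65839.
SE = √(p̂(1−p̂)/n) = √(0.224914/644) = 0.018688.
The 95% critical value is z* = 1.960.
ME = 1.960·0.018688 = 0.03663.

ME = 0.03663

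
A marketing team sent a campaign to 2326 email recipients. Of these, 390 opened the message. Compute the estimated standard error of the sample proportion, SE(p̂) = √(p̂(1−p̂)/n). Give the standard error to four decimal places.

SE = 0.0077

Sample proportion p̂ = 390/2326 = 0.16767.
p̂(1−p̂) = 0.16767·0.83233 = 0.139557.
Dividing by n and taking the root: √0.000059999 = 0.0077.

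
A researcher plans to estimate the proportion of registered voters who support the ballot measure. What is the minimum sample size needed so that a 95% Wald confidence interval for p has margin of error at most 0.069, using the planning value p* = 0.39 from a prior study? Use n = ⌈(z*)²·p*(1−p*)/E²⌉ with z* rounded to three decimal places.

z* = 1.960 at the 95% level.
p*(1−p*) = 0.2379.
Required n before rounding: 3.841600 × 0.2379 / 0.069² = 191.959.
Rounding up, n = 192.

n = 192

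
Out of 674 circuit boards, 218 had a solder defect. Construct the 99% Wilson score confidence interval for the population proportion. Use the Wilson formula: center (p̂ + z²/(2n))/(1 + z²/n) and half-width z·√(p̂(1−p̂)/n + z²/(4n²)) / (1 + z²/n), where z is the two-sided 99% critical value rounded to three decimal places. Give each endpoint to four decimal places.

(0.2789, 0.3714)

p̂ = 218/674 = 0.32344; z = 2.576, so z² = 6.635776.
1 + z²/n = 1.009845.
Adjusted center: (0.32344 + z²/(2n))/1.009845 = 0.32516.
Radicand: p̂(1−p̂)/n + z²/(4n²) = 0.000324670 + 0.000003652 = 0.000328322.
Half-width = 2.576·√0.000328322/1.009845 = 0.04622.
So the interval runs from 0.2789 to 0.3714.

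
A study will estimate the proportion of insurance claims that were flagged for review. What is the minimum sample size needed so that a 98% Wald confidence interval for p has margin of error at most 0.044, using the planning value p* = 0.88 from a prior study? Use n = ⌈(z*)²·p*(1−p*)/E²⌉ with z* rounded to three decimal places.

For 98% confidence, z* = 2.326.
p*(1−p*) = 0.1056.
Required n before rounding: 5.410276 × 0.1056 / 0.044² = 295.106.
Rounding up, n = 296.

n = 296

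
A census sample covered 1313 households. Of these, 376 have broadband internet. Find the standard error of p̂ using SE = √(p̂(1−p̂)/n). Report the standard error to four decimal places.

SE = 0.0125

With x = 376 successes in n = 1313, p̂ = 0.28637.
p̂(1−p̂) = 0.204362.
SE = √(0.204362/1313) = 0.0125.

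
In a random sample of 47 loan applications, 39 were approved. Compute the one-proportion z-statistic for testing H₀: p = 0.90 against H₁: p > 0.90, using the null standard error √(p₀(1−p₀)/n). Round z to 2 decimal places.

z = -1.60

p̂ = 39/47 = 0.82979.
Null standard error: √(0.90·0.10/47) = √0.001914894 = 0.043759.
Test statistic: z = -0.07021/0.043759 = -1.60.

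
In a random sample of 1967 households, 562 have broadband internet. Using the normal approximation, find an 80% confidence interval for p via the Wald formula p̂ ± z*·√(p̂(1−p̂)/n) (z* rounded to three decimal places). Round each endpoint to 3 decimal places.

Sample proportion p̂ = 562/1967 = 0.28571.
SE = √(p̂(1−p̂)/n) = √(0.204082/1967) = 0.010186.
The 80% critical value is z* = 1.282.
Margin = 1.282·0.010186 = 0.01306.
Interval: 0.28571 ± 0.01306 → (0.273, 0.299).

(0.273, 0.299)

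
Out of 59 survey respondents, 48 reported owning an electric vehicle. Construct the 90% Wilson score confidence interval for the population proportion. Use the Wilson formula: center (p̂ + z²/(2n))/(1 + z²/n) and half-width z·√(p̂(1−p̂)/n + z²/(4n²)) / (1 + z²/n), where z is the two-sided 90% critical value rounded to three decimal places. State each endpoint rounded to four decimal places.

p̂ = 48/59 = 0.81356; z = 1.645, so z² = 2.706025.
Denominator 1 + z²/n = 1 + 2.706025/59 = 1.045865.
Adjusted center: (0.81356 + z²/(2n))/1.045865 = 0.79981.
Radicand: p̂(1−p̂)/n + z²/(4n²) = 0.002570857 + 0.000194343 = 0.002765200.
Half-width = z·√(radicand)/denom = 1.645·0.052585/1.045865 = 0.08271.
Interval: 0.79981 ± 0.08271 → (0.7171, 0.8825).

(0.7171, 0.8825)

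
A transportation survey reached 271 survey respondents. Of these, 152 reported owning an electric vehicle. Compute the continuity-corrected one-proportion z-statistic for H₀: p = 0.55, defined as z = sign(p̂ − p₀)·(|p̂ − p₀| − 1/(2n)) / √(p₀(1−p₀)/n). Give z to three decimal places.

z = 0.299

p̂ = 152/271 = 0.56089. p̂ − p₀ = 0.010886.
Continuity correction 1/(2n) = 1/542 = 0.001845.
Corrected numerator: |0.010886| − 0.001845 = 0.009041.
SE₀ = √(0.55·0.45/271) = 0.030221.
z = (+)0.009041/0.030221 = 0.299.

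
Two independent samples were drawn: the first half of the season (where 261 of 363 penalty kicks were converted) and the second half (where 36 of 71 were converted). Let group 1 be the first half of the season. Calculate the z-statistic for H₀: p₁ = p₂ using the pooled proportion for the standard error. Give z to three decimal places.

z = 3.514

p̂₁ = 261/363 = 0.71901, p̂₂ = 36/71 = 0.50704.
Pooling: p̂ = 297/434 = 0.68433.
SE = √[p̂(1−p̂)(1/n₁+1/n₂)] = √[0.68433·0.31567·(1/363+1/71)] ≈ 0.060313.
z = 0.21197/0.060313 = 3.514.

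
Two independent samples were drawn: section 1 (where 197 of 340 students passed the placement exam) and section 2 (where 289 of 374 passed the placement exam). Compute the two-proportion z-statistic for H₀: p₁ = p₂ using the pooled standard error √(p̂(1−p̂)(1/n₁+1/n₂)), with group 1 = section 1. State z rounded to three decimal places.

p̂₁ = 197/340 = 0.57941, p̂₂ = 289/374 = 0.77273.
Pooled p̂ = (197+289)/(340+374) = 486/714 = 0.68067.
SE = √[p̂(1−p̂)(1/n₁+1/n₂)] = √[0.68067·0.31933·(1/340+1/374)] ≈ 0.034935.
z = -0.19332/0.034935 = -5.534.

z = -5.534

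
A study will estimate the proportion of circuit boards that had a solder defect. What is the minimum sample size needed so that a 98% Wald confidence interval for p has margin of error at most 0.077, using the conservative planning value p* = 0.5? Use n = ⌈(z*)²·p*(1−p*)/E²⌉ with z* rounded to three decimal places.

For 98% confidence, z* = 2.326.
p*(1−p*) = 0.2500.
(z*)²·p*(1−p*)/E² = 5.410276·0.2500/0.005929 = 228.128.
Rounding up, n = 229.

n = 229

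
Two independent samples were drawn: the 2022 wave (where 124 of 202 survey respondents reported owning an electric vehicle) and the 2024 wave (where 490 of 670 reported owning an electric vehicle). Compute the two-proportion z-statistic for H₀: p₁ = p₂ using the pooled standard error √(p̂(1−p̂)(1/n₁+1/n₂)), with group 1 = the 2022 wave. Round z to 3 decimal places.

Sample proportions: p̂₁ = 124/202 = 0.61386 and p̂₂ = 490/670 = 0.73134.
Pooling: p̂ = 614/872 = 0.70413.
Pooled SE = √[0.2083316·0.00644303] ≈ 0.036637.
z = (p̂₁ − p̂₂)/SE = (0.61386 − 0.73134)/0.036637 = -0.11748/0.036637 = -3.207.

z = -3.207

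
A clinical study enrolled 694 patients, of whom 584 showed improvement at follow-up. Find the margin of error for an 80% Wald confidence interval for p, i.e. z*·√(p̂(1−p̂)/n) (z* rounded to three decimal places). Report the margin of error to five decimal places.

ME = 0.01777

Sample proportion p̂ = 584/694 = 0.84150.
Standard error of p̂: √(0.133379/694) = √0.000192188 = 0.013863.
The 80% critical value is z* = 1.282.
ME = 1.282·0.013863 = 0.01777.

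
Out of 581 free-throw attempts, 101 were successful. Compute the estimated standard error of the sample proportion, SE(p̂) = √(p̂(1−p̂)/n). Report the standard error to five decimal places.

SE = 0.01572

With x = 101 successes in n = 581, p̂ = 0.17384.
p̂(1−p̂) = 0.17384·0.82616 = 0.143620.
SE = √(0.143620/581) = 0.01572.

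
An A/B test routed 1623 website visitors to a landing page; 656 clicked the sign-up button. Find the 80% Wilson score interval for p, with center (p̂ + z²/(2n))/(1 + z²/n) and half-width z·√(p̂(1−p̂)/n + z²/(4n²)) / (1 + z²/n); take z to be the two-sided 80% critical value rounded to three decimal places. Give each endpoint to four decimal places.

Here p̂ = 656/1623 = 0.40419 and z = 1.282 (z² = 1.643524).
Denominator 1 + z²/n = 1 + 1.643524/1623 = 1.001013.
Center = (0.40419 + 0.000506)/1.001013 = 0.40429.
Radicand: p̂(1−p̂)/n + z²/(4n²) = 0.000148380 + 0.000000156 = 0.000148536.
Half-width = z·√(radicand)/denom = 1.282·0.012188/1.001013 = 0.01561.
CI: 0.40429 ± 0.01561 = (0.3887, 0.4199).

(0.3887, 0.4199)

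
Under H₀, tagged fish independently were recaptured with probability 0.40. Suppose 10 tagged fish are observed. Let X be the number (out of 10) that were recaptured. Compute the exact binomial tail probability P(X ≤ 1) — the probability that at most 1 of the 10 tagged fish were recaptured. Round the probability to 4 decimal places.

P = 0.0464

X is binomial with n = 10 and p = 0.40.
P(X ≤ 1) = C(10,0)·0.40^0·0.60^10 + C(10,1)·0.40^1·0.60^9.
= 0.006047 + 0.040311 = 0.0464.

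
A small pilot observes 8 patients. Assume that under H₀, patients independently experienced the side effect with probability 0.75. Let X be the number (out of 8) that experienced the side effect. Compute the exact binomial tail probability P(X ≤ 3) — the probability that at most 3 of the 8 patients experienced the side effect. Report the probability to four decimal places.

X ~ Binomial(n=8, p=0.75).
P(X ≤ 3) = C(8,0)·0.75^0·0.25^8 + C(8,1)·0.75^1·0.25^7 + C(8,2)·0.75^2·0.25^6 + C(8,3)·0.75^3·0.25^5.
= 0.000015 + 0.000366 + 0.003845 + 0.023071 = 0.0273.

P = 0.0273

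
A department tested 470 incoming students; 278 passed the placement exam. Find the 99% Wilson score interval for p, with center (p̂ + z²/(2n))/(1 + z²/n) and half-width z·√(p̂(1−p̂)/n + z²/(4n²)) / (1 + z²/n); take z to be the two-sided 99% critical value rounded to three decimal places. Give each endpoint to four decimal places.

Here p̂ = 278/470 = 0.59149 and z = 2.576 (z² = 6.635776).
Denominator 1 + z²/n = 1 + 6.635776/470 = 1.014119.
Adjusted center: (0.59149 + z²/(2n))/1.014119 = 0.59022.
Radicand: p̂(1−p̂)/n + z²/(4n²) = 0.000514106 + 0.000007510 = 0.000521616.
Half-width = z·√(radicand)/denom = 2.576·0.022839/1.014119 = 0.05801.
Interval: 0.59022 ± 0.05801 → (0.5322, 0.6482).

(0.5322, 0.6482)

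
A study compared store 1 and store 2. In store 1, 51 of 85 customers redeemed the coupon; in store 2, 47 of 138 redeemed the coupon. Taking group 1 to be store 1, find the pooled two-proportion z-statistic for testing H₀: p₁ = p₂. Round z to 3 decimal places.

z = 3.791

Sample proportions: p̂₁ = 51/85 = 0.60000 and p̂₂ = 47/138 = 0.34058.
Pooling: p̂ = 98/223 = 0.43946.
Pooled SE = √[0.2463351·0.01901108] ≈ 0.068433.
z = (p̂₁ − p̂₂)/SE = (0.60000 − 0.34058)/0.068433 = 0.25942/0.068433 = 3.791.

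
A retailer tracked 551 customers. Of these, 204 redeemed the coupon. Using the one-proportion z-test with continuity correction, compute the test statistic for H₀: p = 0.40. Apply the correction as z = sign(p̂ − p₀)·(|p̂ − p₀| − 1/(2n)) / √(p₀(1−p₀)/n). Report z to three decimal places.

z = -1.383

p̂ = 204/551 = 0.37024. p̂ − p₀ = -0.029764.
1/(2n) = 0.000907.
Corrected numerator: |-0.029764| − 0.000907 = 0.028857.
SE₀ = √(0.40·0.60/551) = 0.020870.
z = (−)0.028857/0.020870 = -1.383.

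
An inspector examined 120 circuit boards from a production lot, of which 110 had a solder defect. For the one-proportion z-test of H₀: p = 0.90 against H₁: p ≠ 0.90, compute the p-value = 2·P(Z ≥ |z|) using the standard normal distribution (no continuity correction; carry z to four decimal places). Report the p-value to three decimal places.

p-value = 0.543

With x = 110 successes in n = 120, p̂ = 0.91667.
SE₀ = √(0.90·0.10/120) = 0.027386.
Test statistic (full precision, shown to 4 dp): z = (110/120 − 0.90)/SE₀ ≈ 0.6086.
From the standard normal, 2·P(Z ≥ |z|) = 0.543.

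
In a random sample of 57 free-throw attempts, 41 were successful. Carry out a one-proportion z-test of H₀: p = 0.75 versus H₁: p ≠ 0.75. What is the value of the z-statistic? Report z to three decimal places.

z = -0.535

With x = 41 successes in n = 57, p̂ = 0.71930.
Under H₀, SE = √(p₀(1−p₀)/n) = √(0.75·0.25/57) = √0.003289474 = 0.057354.
z = (p̂ − p₀)/SE = (0.71930 − 0.75)/0.057354 = -0.535.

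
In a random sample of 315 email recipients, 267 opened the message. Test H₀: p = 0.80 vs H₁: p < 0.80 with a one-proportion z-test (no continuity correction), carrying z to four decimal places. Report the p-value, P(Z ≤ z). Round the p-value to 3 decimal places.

Sample proportion p̂ = 267/315 = 0.84762.
SE₀ = √(0.80·0.20/315) = 0.022537.
Test statistic (full precision, shown to 4 dp): z = (267/315 − 0.80)/SE₀ ≈ 2.1129.
p-value = P(Z ≤ z) with z = 2.1129 → 0.983.

p-value = 0.983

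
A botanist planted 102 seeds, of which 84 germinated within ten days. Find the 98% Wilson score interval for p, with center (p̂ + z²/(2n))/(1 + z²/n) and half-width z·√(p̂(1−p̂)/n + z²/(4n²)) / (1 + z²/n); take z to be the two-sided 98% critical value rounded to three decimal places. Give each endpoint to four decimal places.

(0.7201, 0.8943)

p̂ = 84/102 = 0.82353; z = 2.326, so z² = 5.410276.
1 + z²/n = 1.053042.
Adjusted center: (0.82353 + z²/(2n))/1.053042 = 0.80723.
Radicand: p̂(1−p̂)/n + z²/(4n²) = 0.001424791 + 0.000130005 = 0.001554796.
Half-width = z·√(radicand)/denom = 2.326·0.039431/1.053042 = 0.08710.
So the interval runs from 0.7201 to 0.8943.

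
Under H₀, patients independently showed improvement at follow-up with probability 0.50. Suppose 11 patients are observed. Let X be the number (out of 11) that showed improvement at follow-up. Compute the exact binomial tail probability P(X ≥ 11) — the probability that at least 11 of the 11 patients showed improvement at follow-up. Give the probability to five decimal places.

X ~ Binomial(n=11, p=0.50).
P(X ≥ 11) = C(11,11)·0.50^11·0.50^0.
= 0.000488 = 0.00049.

P = 0.00049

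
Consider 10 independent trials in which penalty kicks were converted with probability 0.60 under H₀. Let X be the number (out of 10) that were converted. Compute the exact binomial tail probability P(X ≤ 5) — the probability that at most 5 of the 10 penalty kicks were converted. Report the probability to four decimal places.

P = 0.3669

X is binomial with n = 10 and p = 0.60.
P(X ≤ 5) = Σ_{j=0}^{5} C(10,j)·0.60^j·0.40^{10−j}.
= 0.000105 + 0.001573 + 0.010617 + 0.042467 + 0.111477 + 0.200658 = 0.3669.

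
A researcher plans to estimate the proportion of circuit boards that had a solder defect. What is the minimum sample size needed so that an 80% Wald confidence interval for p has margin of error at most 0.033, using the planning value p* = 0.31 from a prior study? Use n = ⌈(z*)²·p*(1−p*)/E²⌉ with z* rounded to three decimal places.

n = 323

z* = 1.282 at the 80% level.
p*(1−p*) = 0.31·0.69 = 0.2139.
(z*)²·p*(1−p*)/E² = 1.643524·0.2139/0.001089 = 322.819.
Rounding up, n = 323.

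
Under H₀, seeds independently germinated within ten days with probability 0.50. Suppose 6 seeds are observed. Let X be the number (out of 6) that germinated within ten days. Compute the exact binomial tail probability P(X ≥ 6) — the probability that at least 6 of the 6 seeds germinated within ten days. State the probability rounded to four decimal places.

X ~ Binomial(n=6, p=0.50).
P(X ≥ 6) = C(6,6)·0.50^6·0.50^0.
= 0.015625 = 0.0156.

P = 0.0156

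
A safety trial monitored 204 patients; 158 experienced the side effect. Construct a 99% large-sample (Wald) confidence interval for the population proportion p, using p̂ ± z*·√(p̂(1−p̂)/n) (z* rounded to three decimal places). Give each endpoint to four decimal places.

Sample proportion p̂ = 158/204 = 0.77451.
Standard error of p̂: √(0.174644/204) = √0.000856100 = 0.029259.
The 99% critical value is z* = 2.576.
Margin = 2.576·0.029259 = 0.07537.
So the interval runs from 0.6991 to 0.8499.

(0.6991, 0.8499)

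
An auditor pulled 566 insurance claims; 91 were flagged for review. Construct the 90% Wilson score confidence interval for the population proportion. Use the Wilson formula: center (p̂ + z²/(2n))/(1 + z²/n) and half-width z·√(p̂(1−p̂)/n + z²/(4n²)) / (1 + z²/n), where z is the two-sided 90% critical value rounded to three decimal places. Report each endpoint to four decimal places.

(0.1370, 0.1878)

Here p̂ = 91/566 = 0.16078 and z = 1.645 (z² = 2.706025).
1 + z²/n = 1.004781.
Adjusted center: (0.16078 + z²/(2n))/1.004781 = 0.16239.
Radicand: p̂(1−p̂)/n + z²/(4n²) = 0.000238389 + 0.000002112 = 0.000240501.
Half-width = z·√(radicand)/denom = 1.645·0.015508/1.004781 = 0.02539.
CI: 0.16239 ± 0.02539 = (0.1370, 0.1878).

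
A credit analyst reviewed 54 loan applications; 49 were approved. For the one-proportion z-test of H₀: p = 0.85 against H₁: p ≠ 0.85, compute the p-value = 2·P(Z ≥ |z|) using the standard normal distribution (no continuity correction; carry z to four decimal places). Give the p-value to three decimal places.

Sample proportion p̂ = 49/54 = 0.90741.
SE₀ = √(0.85·0.15/54) = 0.048591.
Test statistic (full precision, shown to 4 dp): z = (49/54 − 0.85)/SE₀ ≈ 1.1814.
From the standard normal, 2·P(Z ≥ |z|) = 0.237.

p-value = 0.237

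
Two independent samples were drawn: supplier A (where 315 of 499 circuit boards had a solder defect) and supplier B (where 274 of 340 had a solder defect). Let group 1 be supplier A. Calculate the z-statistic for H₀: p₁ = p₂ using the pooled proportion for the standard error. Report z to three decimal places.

z = -5.429

p̂₁ = 315/499 = 0.63126, p̂₂ = 274/340 = 0.80588.
Pooling: p̂ = 589/839 = 0.70203.
SE = √[p̂(1−p̂)(1/n₁+1/n₂)] = √[0.70203·0.29797·(1/499+1/340)] ≈ 0.032163.
z = -0.17462/0.032163 = -5.429.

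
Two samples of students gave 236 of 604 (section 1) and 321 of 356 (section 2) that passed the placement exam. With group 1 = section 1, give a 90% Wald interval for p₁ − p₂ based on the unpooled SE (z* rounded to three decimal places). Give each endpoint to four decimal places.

p̂₁ = 0.39073, p̂₂ = 0.90169, so the observed difference is -0.51096.
SE = √(0.000394139 + 0.000249014) = √0.000643153 = 0.025360.
z* = 1.645 at the 90% level. Margin = 1.645·0.025360 = 0.04172.
Interval: -0.51096 ± 0.04172 → (-0.5527, -0.4692).

(-0.5527, -0.4692)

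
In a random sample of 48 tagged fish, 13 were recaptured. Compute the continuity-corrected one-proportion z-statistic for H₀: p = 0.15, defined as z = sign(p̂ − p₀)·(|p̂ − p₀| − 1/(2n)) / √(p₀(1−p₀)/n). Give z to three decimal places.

Sample proportion p̂ = 13/48 = 0.27083. p̂ − p₀ = 0.120833.
Continuity correction 1/(2n) = 1/96 = 0.010417.
Corrected numerator: |0.120833| − 0.010417 = 0.110416.
Null standard error: √(0.15·0.85/48) = √0.002656250 = 0.051539.
z = (+)0.110416/0.051539 = 2.142.

z = 2.142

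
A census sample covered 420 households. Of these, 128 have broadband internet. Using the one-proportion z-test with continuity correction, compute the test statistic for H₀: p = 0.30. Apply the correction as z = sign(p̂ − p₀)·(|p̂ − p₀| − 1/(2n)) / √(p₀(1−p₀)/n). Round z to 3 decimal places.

z = 0.160

Sample proportion p̂ = 128/420 = 0.30476. p̂ − p₀ = 0.004762.
1/(2n) = 0.001190.
Corrected numerator: |0.004762| − 0.001190 = 0.003572.
SE₀ = √(0.30·0.70/420) = 0.022361.
z = (+)0.003572/0.022361 = 0.160.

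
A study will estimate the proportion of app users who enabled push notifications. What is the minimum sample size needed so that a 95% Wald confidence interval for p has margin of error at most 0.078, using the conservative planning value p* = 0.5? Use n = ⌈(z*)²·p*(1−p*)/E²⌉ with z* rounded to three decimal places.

n = 158

z* = 1.960 at the 95% level.
p*(1−p*) = 0.2500.
(z*)²·p*(1−p*)/E² = 3.841600·0.2500/0.006084 = 157.857.
⌈157.857⌉ = 158.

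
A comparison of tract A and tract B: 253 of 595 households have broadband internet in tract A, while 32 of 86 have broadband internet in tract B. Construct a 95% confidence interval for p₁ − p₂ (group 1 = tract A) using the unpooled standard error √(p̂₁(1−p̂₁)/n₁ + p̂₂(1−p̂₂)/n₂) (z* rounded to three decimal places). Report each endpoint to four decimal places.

(-0.0565, 0.1627)

p̂₁ = 0.42521, p̂₂ = 0.37209, so the observed difference is 0.05312.
SE = √(0.000410767 + 0.002716742) = √0.003127509 = 0.055924.
For 95% confidence, z* = 1.960. Margin = 1.960·0.055924 = 0.10961.
CI: 0.05312 ± 0.10961 = (-0.0565, 0.1627).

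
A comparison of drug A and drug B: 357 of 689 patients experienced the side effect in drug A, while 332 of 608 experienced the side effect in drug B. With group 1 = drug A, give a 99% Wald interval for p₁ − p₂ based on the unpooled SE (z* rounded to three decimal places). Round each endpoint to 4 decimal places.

p̂₁ = 0.51814, p̂₂ = 0.54605, so the observed difference is -0.02791.
SE = √(0.000362367 + 0.000407696) = √0.000770063 = 0.027750.
z* = 2.576 at the 99% level. Margin = 2.576·0.027750 = 0.07148.
CI: -0.02791 ± 0.07148 = (-0.0994, 0.0436).

(-0.0994, 0.0436)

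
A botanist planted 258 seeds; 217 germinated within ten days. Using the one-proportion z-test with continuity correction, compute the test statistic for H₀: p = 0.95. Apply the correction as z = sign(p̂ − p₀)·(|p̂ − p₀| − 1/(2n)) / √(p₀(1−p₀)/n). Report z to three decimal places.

p̂ = 217/258 = 0.84109. p̂ − p₀ = -0.108915.
1/(2n) = 0.001938.
Corrected numerator: |-0.108915| − 0.001938 = 0.106977.
Under H₀, SE = √(p₀(1−p₀)/n) = √(0.95·0.05/258) = √0.000184109 = 0.013569.
z = −0.106977/0.013569 = -7.884.

z = -7.884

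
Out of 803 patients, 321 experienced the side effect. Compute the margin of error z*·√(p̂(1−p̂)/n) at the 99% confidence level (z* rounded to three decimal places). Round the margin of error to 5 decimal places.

p̂ = 321/803 = 0.39975.
SE(p̂) = √(0.39975·0.60025/803) = 0.017286.
z* = 2.576 at the 99% level.
So ME = 0.04453.

ME = 0.04453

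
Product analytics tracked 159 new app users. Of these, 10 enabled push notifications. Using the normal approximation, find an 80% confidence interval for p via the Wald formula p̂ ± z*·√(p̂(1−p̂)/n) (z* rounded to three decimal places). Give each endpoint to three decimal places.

With x = 10 successes in n = 159, p̂ = 0.06289.
SE(p̂) = √(0.06289·0.93711/159) = 0.019253.
The 80% critical value is z* = 1.282.
Margin = 1.282·0.019253 = 0.02468.
So the interval runs from 0.038 to 0.088.

(0.038, 0.088)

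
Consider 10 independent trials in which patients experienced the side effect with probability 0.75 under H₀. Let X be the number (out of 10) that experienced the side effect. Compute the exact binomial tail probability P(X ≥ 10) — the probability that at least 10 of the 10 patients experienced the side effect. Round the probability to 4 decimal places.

X is binomial with n = 10 and p = 0.75.
P(X ≥ 10) = C(10,10)·0.75^10·0.25^0.
= 0.056314 = 0.0563.

P = 0.0563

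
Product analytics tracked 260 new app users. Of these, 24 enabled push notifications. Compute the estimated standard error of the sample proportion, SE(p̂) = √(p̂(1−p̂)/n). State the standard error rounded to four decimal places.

SE = 0.0180

With x = 24 successes in n = 260, p̂ = 0.09231.
p̂(1−p̂) = 0.09231·0.90769 = 0.083789.
Dividing by n and taking the root: √0.000322265 = 0.0180.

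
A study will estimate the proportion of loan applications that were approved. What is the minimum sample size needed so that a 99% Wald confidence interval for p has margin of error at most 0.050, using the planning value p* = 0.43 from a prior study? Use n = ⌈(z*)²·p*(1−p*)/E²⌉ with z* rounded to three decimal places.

For 99% confidence, z* = 2.576.
p*(1−p*) = 0.43·0.57 = 0.2451.
(z*)²·p*(1−p*)/E² = 6.635776·0.2451/0.002500 = 650.571.
⌈650.571⌉ = 651.

n = 651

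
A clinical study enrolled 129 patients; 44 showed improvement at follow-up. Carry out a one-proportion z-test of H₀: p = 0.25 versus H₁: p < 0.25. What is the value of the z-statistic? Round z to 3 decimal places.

z = 2.389

Sample proportion p̂ = 44/129 = 0.34109.
Under H₀, SE = √(p₀(1−p₀)/n) = √(0.25·0.75/129) = √0.001453488 = 0.038125.
z = (0.34109 − 0.25)/0.038125 = 0.09109/0.038125 = 2.389.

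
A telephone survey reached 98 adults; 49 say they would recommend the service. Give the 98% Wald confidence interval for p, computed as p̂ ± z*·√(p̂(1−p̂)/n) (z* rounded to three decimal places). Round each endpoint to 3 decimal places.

(0.383, 0.617)

p̂ = 49/98 = 0.50000.
Standard error of p̂: √(0.250000/98) = √0.002551020 = 0.050508.
The 98% critical value is z* = 2.326.
Margin = 2.326·0.050508 = 0.11748.
Interval: 0.50000 ± 0.11748 → (0.383, 0.617).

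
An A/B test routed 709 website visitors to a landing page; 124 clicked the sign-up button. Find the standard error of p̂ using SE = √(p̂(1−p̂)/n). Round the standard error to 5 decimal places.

The sample proportion is 124/709 = 0.17489.
p̂(1−p̂) = 0.144303.
SE = √(0.144303/709) = √0.000203530 = 0.01427.

SE = 0.01427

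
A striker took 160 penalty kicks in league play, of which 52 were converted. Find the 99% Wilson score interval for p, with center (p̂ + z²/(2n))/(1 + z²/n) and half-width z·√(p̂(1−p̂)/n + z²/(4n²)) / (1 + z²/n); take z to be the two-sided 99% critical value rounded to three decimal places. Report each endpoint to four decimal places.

p̂ = 52/160 = 0.32500; z = 2.576, so z² = 6.635776.
Denominator 1 + z²/n = 1 + 6.635776/160 = 1.041474.
Center = (0.32500 + 0.020737)/1.041474 = 0.33197.
Radicand: p̂(1−p̂)/n + z²/(4n²) = 0.001371094 + 0.000064803 = 0.001435897.
Half-width = 2.576·√0.001435897/1.041474 = 0.09373.
Interval: 0.33197 ± 0.09373 → (0.2382, 0.4257).

(0.2382, 0.4257)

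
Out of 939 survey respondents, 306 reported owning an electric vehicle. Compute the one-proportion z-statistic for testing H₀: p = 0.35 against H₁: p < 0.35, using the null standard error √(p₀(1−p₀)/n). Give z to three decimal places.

The sample proportion is 306/939 = 0.32588.
SE₀ = √(0.35·0.65/939) = 0.015565.
z = (0.32588 − 0.35)/0.015565 = -0.02412/0.015565 = -1.550.

z = -1.550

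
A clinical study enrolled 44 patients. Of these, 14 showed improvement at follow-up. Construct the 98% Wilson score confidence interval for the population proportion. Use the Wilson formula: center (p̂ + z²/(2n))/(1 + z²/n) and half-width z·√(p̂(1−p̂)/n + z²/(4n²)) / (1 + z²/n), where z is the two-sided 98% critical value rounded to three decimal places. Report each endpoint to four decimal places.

(0.1827, 0.4935)

p̂ = 14/44 = 0.31818; z = 2.326, so z² = 5.410276.
Denominator 1 + z²/n = 1 + 5.410276/44 = 1.122961.
Adjusted center: (0.31818 + z²/(2n))/1.122961 = 0.33809.
Radicand: p̂(1−p̂)/n + z²/(4n²) = 0.004930503 + 0.000698641 = 0.005629144.
Half-width = z·√(radicand)/denom = 2.326·0.075028/1.122961 = 0.15541.
So the interval runs from 0.1827 to 0.4935.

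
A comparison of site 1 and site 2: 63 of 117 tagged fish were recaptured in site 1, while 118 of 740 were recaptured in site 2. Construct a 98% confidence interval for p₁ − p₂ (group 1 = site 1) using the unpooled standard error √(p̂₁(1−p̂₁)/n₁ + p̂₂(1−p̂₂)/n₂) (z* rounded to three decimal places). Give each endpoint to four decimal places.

(0.2673, 0.4907)

p̂₁ = 0.53846, p̂₂ = 0.15946, so the observed difference is 0.37900.
Unpooled SE = √(p̂₁(1−p̂₁)/n₁ + p̂₂(1−p̂₂)/n₂) = √(0.002124109 + 0.000181125) = 0.048013.
For 98% confidence, z* = 2.326. Margin of error = 0.11168.
So the interval runs from 0.2673 to 0.4907.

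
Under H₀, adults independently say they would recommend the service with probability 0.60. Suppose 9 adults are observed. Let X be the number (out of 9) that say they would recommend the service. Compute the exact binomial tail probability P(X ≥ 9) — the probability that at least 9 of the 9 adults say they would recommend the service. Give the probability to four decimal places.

X ~ Binomial(n=9, p=0.60).
P(X ≥ 9) = C(9,9)·0.60^9·0.40^0.
= 0.010078 = 0.0101.

P = 0.0101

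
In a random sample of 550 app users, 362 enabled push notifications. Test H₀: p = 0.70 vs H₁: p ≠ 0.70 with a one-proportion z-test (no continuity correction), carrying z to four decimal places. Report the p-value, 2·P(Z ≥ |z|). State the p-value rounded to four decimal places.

The sample proportion is 362/550 = 0.65818.
Under H₀, SE = √(p₀(1−p₀)/n) = √(0.70·0.30/550) = √0.000381818 = 0.019540.
z = (p̂ − p₀)/SE = (362/550 − 0.70)/0.019540 ≈ -2.1401.
p-value = 2·P(Z ≥ |z|) with z = -2.1401 → 0.0323.

p-value = 0.0323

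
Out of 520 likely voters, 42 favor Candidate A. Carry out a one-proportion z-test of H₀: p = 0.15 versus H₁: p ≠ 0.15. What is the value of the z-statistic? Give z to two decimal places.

Sample proportion p̂ = 42/520 = 0.08077.
Under H₀, SE = √(p₀(1−p₀)/n) = √(0.15·0.85/520) = √0.000245192 = 0.015659.
z = (p̂ − p₀)/SE = (0.08077 − 0.15)/0.015659 = -4.42.

z = -4.42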